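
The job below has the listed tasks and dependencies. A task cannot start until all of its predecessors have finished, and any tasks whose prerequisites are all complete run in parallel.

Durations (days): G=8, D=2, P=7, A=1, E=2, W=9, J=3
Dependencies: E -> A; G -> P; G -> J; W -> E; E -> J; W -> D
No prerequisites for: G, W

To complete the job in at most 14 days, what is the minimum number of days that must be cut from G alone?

1

Current finish: 15 days; target: 14.
G is on every critical path, so each day cut from G cuts the finish by one (this holds down to a finish of 14).
Need 15 − 14 = 1 day off G → G becomes 7 days, finish becomes 14.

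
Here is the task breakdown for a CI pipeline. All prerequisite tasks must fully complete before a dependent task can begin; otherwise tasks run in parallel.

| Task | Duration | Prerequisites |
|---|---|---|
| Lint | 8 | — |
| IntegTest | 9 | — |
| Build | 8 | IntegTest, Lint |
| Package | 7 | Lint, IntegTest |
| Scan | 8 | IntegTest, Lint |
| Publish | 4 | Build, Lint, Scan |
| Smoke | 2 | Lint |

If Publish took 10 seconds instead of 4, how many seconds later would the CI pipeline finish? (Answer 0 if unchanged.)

6

Actual critical path: IntegTest→Build→Publish = 9+8+4 = 21 ⇒ 21 seconds.
Since Publish is critical, the +6 change carries straight to that chain (now 27 seconds).
The critical path is still IntegTest→Build→Publish; finish is now 27 seconds.
Change in finish: 27 − 21 = +6 seconds.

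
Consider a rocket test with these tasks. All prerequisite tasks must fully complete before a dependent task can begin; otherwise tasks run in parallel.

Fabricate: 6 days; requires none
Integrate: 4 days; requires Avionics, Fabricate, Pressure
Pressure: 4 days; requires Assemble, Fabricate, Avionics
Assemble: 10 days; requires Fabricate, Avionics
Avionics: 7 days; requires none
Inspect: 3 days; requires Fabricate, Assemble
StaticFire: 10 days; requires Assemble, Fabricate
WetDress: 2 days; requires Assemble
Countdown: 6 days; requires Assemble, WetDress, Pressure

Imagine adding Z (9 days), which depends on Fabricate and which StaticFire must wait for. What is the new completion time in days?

27

Originally the job takes 27 days.
With Z inserted, StaticFire now waits for max(Assemble, Fabricate, Z).
New critical path: Avionics→Assemble→Pressure→Countdown = 7+10+4+6 = 27 ⇒ 27 days.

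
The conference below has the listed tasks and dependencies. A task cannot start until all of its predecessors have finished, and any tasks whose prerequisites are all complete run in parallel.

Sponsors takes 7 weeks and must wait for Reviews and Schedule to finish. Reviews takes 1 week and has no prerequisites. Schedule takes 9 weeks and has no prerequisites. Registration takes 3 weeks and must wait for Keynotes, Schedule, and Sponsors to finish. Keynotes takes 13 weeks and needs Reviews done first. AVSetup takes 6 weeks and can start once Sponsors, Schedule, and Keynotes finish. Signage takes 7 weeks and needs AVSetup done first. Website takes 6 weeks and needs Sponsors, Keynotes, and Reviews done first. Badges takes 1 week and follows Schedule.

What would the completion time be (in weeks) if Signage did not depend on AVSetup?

Original critical path: Schedule→Sponsors→AVSetup→Signage = 9+7+6+7 = 29 ⇒ 29 weeks.
Without AVSetup→Signage, Signage's earliest start moves from 22 to 0.
New critical path: Schedule→Sponsors→Website = 9+7+6 = 22 ⇒ 22 weeks.

22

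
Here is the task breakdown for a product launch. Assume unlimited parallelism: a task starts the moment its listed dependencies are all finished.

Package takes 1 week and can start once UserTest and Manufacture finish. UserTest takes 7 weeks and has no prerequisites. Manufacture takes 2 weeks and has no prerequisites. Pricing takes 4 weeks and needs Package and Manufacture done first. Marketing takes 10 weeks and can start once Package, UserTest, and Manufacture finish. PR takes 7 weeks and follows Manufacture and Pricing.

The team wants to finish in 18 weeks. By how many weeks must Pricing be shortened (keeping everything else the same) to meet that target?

Current finish: 19 weeks; target: 18.
Pricing is on every critical path, so each week cut from Pricing cuts the finish by one (this holds down to a finish of 18).
Need 19 − 18 = 1 week off Pricing → Pricing becomes 3 weeks, finish becomes 18.

1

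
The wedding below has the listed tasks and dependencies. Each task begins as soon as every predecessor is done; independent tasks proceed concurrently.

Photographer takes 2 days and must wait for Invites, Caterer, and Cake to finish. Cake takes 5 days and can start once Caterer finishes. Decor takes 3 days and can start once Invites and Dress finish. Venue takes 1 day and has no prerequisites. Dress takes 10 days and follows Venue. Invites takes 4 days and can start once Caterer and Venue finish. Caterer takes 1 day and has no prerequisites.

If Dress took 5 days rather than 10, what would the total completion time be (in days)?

9

As given, the longest chain is Venue→Dress→Decor = 1+10+3 = 14, so the finish is 14 days.
Since Dress is critical, the -5 change carries straight to that chain (now 9 days).
That remains the longest chain; total 9 days.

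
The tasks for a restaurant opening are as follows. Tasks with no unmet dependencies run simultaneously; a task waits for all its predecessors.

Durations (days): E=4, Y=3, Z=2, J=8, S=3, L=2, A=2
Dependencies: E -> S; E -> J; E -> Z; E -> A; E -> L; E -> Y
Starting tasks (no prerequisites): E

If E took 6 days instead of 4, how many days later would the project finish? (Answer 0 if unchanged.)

As given, the longest chain is E→J = 4+8 = 12, so the finish is 12 days.
Since E is critical, the +2 change carries straight to that chain (now 14 days).
No other chain overtakes it, so the finish is 14 days.
Change in finish: 14 − 12 = +2 days.

2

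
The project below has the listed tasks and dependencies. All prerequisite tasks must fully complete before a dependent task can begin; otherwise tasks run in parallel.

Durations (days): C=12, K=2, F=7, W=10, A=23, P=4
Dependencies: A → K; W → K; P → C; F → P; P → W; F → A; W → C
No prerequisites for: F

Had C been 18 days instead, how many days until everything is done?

39

The binding path is F→P→W→C = 7+4+10+12 = 33; finish at 33 days.
C lies on that path, so at 18 days the path becomes 39 days.
No other chain overtakes it, so the finish is 39 days.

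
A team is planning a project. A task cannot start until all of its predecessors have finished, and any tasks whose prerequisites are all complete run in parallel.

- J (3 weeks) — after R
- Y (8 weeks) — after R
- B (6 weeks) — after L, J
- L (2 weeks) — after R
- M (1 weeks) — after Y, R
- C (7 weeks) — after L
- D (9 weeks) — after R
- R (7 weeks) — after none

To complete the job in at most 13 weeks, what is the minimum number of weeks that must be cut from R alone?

3

Current finish: 16 weeks; target: 13.
R is on every critical path, so each week cut from R cuts the finish by one (this holds down to a finish of 10).
Need 16 − 13 = 3 weeks off R → R becomes 4 weeks, finish becomes 13.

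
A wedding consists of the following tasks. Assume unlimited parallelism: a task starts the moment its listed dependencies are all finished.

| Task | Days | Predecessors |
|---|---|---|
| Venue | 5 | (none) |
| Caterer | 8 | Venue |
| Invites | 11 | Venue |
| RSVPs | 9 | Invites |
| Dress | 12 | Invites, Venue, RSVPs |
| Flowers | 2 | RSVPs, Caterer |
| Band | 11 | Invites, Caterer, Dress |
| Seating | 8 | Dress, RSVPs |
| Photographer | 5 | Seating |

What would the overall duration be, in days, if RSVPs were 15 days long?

56

As given, the longest chain is Venue→Invites→RSVPs→Dress→Seating→Photographer = 5+11+9+12+8+5 = 50, so the finish is 50 days.
RSVPs is on the critical path; changing it to 15 makes that path 56 days.
The critical path is still Venue→Invites→RSVPs→Dress→Seating→Photographer; finish is now 56 days.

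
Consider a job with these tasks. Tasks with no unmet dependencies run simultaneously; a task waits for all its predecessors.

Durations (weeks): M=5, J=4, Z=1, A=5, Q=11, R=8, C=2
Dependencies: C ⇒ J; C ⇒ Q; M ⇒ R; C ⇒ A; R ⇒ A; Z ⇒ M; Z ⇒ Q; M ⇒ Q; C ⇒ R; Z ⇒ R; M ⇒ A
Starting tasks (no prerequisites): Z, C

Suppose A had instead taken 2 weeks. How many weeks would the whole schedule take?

17

As given, the longest chain is Z→M→R→A = 1+5+8+5 = 19, so the finish is 19 weeks.
A lies on that path, so at 2 weeks the path becomes 16 weeks.
Now Z→M→Q = 1+5+11 = 17 is longest, so the finish becomes 17 weeks.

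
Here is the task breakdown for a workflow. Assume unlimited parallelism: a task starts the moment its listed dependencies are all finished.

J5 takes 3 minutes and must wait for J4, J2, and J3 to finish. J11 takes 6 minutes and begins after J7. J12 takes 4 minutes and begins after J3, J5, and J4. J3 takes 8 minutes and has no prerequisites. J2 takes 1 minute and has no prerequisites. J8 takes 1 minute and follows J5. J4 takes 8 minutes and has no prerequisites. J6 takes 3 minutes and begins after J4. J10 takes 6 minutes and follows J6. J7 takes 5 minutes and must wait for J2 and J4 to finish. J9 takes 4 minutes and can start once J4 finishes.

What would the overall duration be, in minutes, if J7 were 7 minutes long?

Baseline: J4→J7→J11 = 8+5+6 = 19 → 19 minutes.
J7 lies on that path, so at 7 minutes the path becomes 21 minutes.
No other chain overtakes it, so the finish is 21 minutes.

21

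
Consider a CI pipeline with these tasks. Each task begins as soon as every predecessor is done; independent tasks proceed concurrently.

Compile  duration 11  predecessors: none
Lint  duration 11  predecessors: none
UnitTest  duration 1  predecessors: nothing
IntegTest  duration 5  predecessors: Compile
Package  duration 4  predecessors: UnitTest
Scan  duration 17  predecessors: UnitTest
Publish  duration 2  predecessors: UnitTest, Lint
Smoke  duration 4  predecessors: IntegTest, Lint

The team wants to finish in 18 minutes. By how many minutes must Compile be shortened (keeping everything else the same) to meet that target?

Current finish: 20 minutes; target: 18.
Compile is on every critical path, so each minute cut from Compile cuts the finish by one (this holds down to a finish of 18).
Need 20 − 18 = 2 minutes off Compile → Compile becomes 9 minutes, finish becomes 18.

2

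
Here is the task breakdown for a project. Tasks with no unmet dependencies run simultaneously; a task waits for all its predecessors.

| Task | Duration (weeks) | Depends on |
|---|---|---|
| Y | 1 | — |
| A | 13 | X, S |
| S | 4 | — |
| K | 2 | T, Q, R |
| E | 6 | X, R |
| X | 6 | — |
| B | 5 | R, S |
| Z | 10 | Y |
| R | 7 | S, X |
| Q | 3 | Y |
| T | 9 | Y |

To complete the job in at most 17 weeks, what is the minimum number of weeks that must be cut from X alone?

2

Current finish: 19 weeks; target: 17.
X is on every critical path, so each week cut from X cuts the finish by one (this holds down to a finish of 17).
Need 19 − 17 = 2 weeks off X → X becomes 4 weeks, finish becomes 17.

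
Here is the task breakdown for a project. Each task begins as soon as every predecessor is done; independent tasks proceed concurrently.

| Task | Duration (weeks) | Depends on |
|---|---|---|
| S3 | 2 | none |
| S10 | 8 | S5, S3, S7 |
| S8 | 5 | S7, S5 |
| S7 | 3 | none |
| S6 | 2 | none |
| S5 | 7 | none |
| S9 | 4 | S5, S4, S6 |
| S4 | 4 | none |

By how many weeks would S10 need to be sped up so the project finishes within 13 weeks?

Current finish: 15 weeks; target: 13.
S10 is on every critical path, so each week cut from S10 cuts the finish by one (this holds down to a finish of 12).
Need 15 − 13 = 2 weeks off S10 → S10 becomes 6 weeks, finish becomes 13.

2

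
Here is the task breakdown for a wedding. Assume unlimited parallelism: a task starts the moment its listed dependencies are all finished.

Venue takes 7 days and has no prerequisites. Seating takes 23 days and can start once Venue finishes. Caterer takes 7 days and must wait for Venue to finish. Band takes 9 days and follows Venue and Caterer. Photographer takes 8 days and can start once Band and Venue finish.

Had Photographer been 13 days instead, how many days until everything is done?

Actual critical path: Venue→Caterer→Band→Photographer = 7+7+9+8 = 31 ⇒ 31 days.
Photographer is on the critical path; changing it to 13 makes that path 36 days.
That remains the longest chain; total 36 days.

36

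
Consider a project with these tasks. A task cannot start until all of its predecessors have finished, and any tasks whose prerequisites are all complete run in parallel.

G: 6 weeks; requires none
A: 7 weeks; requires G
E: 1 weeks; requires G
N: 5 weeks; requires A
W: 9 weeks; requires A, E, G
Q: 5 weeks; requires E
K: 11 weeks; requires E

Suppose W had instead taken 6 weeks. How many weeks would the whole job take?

Actual critical path: G→A→W = 6+7+9 = 22 ⇒ 22 weeks.
Since W is critical, the -3 change carries straight to that chain (now 19 weeks).
That remains the longest chain; total 19 weeks.

19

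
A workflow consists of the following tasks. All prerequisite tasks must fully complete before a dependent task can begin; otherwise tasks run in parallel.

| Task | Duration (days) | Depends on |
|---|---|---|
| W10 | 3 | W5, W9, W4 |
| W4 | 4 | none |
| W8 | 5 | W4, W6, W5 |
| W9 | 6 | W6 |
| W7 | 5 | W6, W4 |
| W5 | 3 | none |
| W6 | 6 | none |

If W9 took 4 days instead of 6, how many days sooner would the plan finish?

2

The binding path is W6→W9→W10 = 6+6+3 = 15; finish at 15 days.
W9 lies on that path, so at 4 days the path becomes 13 days.
That remains the longest chain; total 13 days.
Change in finish: 13 − 15 = -2 days.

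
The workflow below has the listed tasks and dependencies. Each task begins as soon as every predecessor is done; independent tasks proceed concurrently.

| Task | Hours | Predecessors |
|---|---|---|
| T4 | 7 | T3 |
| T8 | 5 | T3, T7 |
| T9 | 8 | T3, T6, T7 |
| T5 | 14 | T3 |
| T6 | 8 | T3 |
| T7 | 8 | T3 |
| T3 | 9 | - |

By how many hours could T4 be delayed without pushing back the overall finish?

T3→T6→T9 = 9+8+8 = 25 sets the makespan at 25 hours.
T4 finishes as early as 16 and must finish by 25.
Float = 25 − 16 = 9.

9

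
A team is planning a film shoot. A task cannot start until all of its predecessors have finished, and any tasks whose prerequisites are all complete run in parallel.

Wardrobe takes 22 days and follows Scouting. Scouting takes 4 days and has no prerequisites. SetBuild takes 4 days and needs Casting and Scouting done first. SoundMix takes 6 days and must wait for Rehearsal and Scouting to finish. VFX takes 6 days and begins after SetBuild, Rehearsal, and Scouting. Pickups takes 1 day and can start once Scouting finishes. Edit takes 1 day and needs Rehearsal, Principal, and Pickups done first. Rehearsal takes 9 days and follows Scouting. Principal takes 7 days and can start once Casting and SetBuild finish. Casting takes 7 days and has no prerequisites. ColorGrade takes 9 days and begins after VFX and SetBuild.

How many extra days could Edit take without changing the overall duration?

The longest chain is Scouting→Rehearsal→VFX→ColorGrade = 4+9+6+9 = 28; overall finish 28 days.
Edit finishes as early as 19 and must finish by 28.
Float = 28 − 19 = 9.

9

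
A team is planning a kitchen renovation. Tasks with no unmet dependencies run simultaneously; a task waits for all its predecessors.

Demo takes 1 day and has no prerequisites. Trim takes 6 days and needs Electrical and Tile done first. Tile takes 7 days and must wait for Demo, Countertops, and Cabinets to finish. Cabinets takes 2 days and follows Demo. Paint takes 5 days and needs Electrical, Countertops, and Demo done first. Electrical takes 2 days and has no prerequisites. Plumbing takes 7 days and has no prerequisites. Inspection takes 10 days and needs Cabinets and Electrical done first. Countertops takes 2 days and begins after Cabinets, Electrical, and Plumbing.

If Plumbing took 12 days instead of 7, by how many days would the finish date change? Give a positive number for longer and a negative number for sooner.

As given, the longest chain is Plumbing→Countertops→Tile→Trim = 7+2+7+6 = 22, so the finish is 22 days.
Plumbing is on the critical path; changing it to 12 makes that path 27 days.
The critical path is still Plumbing→Countertops→Tile→Trim; finish is now 27 days.
Change in finish: 27 − 22 = +5 days.

5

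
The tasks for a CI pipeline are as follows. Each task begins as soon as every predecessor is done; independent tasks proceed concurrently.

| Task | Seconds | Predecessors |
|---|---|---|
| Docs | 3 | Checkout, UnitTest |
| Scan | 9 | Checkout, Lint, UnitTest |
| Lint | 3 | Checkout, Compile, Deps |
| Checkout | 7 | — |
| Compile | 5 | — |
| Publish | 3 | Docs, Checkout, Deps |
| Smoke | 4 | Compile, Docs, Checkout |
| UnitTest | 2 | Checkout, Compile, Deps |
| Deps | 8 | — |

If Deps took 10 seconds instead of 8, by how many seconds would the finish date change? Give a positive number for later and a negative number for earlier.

As given, the longest chain is Deps→Lint→Scan = 8+3+9 = 20, so the finish is 20 seconds.
Since Deps is critical, the +2 change carries straight to that chain (now 22 seconds).
No other chain overtakes it, so the finish is 22 seconds.
Change in finish: 22 − 20 = +2 seconds.

2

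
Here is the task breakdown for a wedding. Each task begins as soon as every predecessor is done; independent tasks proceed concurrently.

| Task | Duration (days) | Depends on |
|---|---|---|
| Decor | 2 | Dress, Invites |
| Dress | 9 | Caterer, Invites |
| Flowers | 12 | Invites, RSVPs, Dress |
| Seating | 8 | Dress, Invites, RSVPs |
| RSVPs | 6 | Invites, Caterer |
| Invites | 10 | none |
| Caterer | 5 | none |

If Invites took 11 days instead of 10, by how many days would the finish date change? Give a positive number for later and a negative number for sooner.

Actual critical path: Invites→Dress→Flowers = 10+9+12 = 31 ⇒ 31 days.
Invites lies on that path, so at 11 days the path becomes 32 days.
That remains the longest chain; total 32 days.
Change in finish: 32 − 31 = +1 days.

1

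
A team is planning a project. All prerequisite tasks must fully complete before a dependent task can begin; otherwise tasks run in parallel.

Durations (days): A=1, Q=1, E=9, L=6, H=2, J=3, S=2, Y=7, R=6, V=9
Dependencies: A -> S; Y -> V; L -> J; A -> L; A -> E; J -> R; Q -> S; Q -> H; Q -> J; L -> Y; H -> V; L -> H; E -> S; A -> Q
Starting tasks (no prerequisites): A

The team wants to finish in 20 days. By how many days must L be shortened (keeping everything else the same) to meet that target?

Current finish: 23 days; target: 20.
L is on every critical path, so each day cut from L cuts the finish by one (this holds down to a finish of 18).
Need 23 − 20 = 3 days off L → L becomes 3 days, finish becomes 20.

3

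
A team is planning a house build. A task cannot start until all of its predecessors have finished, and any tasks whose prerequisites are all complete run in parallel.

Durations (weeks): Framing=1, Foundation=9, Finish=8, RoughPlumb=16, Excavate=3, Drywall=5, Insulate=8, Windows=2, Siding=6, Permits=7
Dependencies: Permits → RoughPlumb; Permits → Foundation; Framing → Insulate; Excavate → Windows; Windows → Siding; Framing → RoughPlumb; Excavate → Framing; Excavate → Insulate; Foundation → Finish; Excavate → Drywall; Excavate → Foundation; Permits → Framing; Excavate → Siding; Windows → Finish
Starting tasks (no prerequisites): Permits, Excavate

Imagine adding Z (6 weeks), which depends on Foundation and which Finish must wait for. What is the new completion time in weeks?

30

Originally the house build takes 24 weeks.
With Z inserted, Finish now waits for max(Windows, Foundation, Z).
New critical path: Permits→Foundation→Z→Finish = 7+9+6+8 = 30 ⇒ 30 weeks.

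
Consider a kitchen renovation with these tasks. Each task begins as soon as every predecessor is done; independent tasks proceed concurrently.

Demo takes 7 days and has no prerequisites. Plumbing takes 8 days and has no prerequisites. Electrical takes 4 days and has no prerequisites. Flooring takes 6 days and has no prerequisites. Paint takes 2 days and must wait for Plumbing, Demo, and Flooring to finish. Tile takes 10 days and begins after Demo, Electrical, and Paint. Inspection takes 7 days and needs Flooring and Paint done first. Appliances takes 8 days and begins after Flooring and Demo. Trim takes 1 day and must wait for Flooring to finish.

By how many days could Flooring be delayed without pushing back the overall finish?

2

Critical path: Plumbing→Paint→Tile = 8+2+10 = 20, so the finish is 20 days.
Longest path through Flooring: 18 days (earliest finish 6, latest finish 8).
So Flooring can slip 8 − 6 = 2 days.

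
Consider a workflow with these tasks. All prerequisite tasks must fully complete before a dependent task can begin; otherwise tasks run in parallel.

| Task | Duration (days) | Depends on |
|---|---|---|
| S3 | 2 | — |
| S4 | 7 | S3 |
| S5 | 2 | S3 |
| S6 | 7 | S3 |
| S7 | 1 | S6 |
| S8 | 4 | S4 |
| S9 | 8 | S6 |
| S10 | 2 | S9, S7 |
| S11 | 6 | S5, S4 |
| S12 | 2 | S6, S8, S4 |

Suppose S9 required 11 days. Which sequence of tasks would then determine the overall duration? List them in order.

S3, S6, S9, S10

Baseline: S3→S6→S9→S10 = 2+7+8+2 = 19 → 19 days.
S9 is on the critical path; changing it to 11 makes that path 22 days.
The critical path is still S3→S6→S9→S10; finish is now 22 days.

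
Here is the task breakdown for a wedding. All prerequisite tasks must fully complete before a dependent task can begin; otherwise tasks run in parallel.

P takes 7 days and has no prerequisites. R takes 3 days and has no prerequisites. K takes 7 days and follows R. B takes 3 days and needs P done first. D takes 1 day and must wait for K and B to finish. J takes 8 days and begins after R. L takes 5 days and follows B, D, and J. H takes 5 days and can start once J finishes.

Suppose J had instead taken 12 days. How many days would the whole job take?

20

The binding path is R→J→L = 3+8+5 = 16; finish at 16 days.
J lies on that path, so at 12 days the path becomes 20 days.
That remains the longest chain; total 20 days.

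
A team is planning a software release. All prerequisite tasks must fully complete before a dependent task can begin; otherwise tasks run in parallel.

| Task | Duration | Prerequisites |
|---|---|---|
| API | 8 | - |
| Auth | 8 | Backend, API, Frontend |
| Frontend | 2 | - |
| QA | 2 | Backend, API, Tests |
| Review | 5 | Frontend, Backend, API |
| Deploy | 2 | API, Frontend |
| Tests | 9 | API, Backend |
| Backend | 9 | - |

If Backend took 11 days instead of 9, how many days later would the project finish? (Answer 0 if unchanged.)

Baseline: Backend→Tests→QA = 9+9+2 = 20 → 20 days.
Backend is on the critical path; changing it to 11 makes that path 22 days.
That remains the longest chain; total 22 days.
Change in finish: 22 − 20 = +2 days.

2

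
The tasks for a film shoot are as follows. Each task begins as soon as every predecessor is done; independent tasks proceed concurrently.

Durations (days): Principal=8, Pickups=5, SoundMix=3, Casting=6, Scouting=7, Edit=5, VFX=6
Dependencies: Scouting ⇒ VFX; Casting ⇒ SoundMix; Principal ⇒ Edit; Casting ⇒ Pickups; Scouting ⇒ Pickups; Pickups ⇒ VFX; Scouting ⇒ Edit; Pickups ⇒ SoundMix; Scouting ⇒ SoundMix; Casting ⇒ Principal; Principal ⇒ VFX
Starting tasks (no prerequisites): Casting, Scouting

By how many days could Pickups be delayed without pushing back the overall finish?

2

The longest chain is Casting→Principal→VFX = 6+8+6 = 20; overall finish 20 days.
Pickups finishes as early as 12 and must finish by 14.
Slack of Pickups = 9 − 7 = 2 days.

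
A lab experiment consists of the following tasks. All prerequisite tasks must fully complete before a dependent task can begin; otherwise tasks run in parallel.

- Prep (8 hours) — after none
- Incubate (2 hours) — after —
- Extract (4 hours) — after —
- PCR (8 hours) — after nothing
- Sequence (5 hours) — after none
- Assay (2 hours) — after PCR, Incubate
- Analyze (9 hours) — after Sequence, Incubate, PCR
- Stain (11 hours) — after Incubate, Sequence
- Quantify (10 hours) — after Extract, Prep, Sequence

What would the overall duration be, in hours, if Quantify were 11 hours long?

19

The binding path is Prep→Quantify = 8+10 = 18; finish at 18 hours.
Since Quantify is critical, the +1 change carries straight to that chain (now 19 hours).
No other chain overtakes it, so the finish is 19 hours.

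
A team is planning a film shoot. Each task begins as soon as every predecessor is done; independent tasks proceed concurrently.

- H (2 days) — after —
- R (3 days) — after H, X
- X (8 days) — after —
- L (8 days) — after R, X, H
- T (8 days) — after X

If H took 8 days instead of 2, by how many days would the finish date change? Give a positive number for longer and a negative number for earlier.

0

As given, the longest chain is X→R→L = 8+3+8 = 19, so the finish is 19 days.
H is off the critical path — its longest chain is 13 days, giving 6 of slack.
That remains the longest chain; total 19 days.
Change in finish: 19 − 19 = +0 days.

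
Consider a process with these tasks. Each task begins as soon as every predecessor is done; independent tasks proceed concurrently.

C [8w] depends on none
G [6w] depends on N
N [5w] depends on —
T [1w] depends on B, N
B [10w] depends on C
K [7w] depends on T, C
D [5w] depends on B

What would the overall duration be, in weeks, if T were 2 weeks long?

The binding path is C→B→T→K = 8+10+1+7 = 26; finish at 26 weeks.
T lies on that path, so at 2 weeks the path becomes 27 weeks.
The critical path is still C→B→T→K; finish is now 27 weeks.

27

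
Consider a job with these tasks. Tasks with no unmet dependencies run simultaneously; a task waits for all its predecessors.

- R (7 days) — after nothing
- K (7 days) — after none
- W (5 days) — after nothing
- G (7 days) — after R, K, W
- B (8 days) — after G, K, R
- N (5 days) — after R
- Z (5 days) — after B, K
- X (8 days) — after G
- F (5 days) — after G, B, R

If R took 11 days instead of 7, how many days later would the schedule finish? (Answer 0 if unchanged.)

4

Critical path before the change: R→G→B→Z = 7+7+8+5 = 27 giving 27 days.
R lies on that path, so at 11 days the path becomes 31 days.
The critical path is still R→G→B→Z; finish is now 31 days.
Change in finish: 31 − 27 = +4 days.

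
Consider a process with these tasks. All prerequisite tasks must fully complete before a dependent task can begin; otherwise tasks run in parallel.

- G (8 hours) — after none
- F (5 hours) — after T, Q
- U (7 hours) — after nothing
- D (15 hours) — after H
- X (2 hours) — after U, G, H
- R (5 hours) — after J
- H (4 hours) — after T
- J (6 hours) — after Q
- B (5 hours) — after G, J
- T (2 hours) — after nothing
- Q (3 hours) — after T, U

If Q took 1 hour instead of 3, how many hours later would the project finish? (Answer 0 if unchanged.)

Critical path before the change: U→Q→J→R = 7+3+6+5 = 21 giving 21 hours.
Q is on the critical path; changing it to 1 makes that path 19 hours.
Now T→H→D = 2+4+15 = 21 is longest, so the finish becomes 21 hours.
Change in finish: 21 − 21 = +0 hours.

0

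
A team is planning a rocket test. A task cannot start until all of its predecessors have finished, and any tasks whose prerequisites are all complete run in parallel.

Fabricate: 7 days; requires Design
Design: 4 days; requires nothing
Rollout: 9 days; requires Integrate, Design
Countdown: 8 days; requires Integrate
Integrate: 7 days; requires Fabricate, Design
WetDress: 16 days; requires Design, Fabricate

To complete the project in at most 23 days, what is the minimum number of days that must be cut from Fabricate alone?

4

Current finish: 27 days; target: 23.
Fabricate is on every critical path, so each day cut from Fabricate cuts the finish by one (this holds down to a finish of 21).
Need 27 − 23 = 4 days off Fabricate → Fabricate becomes 3 days, finish becomes 23.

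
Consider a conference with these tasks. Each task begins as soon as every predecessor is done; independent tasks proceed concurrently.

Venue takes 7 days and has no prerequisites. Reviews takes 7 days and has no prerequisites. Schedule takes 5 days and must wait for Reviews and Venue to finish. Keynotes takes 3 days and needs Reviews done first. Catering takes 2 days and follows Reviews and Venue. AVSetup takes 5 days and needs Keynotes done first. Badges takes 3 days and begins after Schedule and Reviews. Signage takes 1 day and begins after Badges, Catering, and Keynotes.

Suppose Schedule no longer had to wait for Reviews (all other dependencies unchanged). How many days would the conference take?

Original critical path: Venue→Schedule→Badges→Signage = 7+5+3+1 = 16 ⇒ 16 days.
Dropping Reviews→Schedule doesn't change Schedule's earliest start (7); another predecessor still binds.
The longest chain is now Venue→Schedule→Badges→Signage = 7+5+3+1 = 16, so the conference takes 16 days.

16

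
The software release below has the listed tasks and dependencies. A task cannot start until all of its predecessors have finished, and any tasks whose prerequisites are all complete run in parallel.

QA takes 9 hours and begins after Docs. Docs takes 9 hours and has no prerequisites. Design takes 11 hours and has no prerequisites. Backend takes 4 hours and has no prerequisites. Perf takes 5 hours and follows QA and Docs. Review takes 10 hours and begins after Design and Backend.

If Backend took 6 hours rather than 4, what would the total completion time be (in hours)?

As given, the longest chain is Docs→QA→Perf = 9+9+5 = 23, so the finish is 23 hours.
Backend is off the critical path — its longest chain is 14 hours, giving 9 of slack.
That remains the longest chain; total 23 hours.

23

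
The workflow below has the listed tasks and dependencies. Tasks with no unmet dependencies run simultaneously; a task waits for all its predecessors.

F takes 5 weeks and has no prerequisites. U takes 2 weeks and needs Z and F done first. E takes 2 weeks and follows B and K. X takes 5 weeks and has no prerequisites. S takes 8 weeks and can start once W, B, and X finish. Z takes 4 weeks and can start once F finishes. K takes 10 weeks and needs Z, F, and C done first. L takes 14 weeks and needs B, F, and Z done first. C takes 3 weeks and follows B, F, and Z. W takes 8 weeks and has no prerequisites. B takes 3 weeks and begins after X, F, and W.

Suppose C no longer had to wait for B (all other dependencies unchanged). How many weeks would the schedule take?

25

Original critical path: W→B→C→K→E = 8+3+3+10+2 = 26 ⇒ 26 weeks.
Without B→C, C's earliest start moves from 11 to 9.
After: W→B→L = 8+3+14 = 25 → 25 weeks.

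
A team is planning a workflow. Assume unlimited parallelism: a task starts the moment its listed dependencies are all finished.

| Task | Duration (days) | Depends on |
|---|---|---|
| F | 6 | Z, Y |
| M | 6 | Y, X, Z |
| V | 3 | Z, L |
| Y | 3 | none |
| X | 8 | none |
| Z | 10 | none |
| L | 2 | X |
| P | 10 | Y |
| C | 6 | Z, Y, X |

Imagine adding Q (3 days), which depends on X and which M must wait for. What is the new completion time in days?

Originally the workflow takes 16 days.
With Q inserted, M now waits for max(Y, X, Z, Q).
New critical path: X→Q→M = 8+3+6 = 17 ⇒ 17 days.

17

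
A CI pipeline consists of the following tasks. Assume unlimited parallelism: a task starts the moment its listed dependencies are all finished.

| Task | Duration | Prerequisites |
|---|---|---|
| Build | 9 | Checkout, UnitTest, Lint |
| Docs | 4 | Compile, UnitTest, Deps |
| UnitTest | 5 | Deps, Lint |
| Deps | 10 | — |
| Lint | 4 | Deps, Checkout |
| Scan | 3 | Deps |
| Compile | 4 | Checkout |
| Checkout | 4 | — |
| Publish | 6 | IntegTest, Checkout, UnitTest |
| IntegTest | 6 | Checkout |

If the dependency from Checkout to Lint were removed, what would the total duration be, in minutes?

Original critical path: Deps→Lint→UnitTest→Build = 10+4+5+9 = 28 ⇒ 28 minutes.
Dropping Checkout→Lint doesn't change Lint's earliest start (10); another predecessor still binds.
After: Deps→Lint→UnitTest→Build = 10+4+5+9 = 28 → 28 minutes.

28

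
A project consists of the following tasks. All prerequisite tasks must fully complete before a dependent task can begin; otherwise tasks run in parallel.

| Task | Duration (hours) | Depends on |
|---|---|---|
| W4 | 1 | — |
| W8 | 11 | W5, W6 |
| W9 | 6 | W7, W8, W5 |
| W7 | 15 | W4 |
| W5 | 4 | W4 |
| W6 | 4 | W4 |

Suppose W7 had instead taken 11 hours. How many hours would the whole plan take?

22

Actual critical path: W4→W7→W9 = 1+15+6 = 22 ⇒ 22 hours.
Since W7 is critical, the -4 change carries straight to that chain (now 18 hours).
New critical path: W4→W5→W8→W9 = 1+4+11+6 = 22 ⇒ 22 hours.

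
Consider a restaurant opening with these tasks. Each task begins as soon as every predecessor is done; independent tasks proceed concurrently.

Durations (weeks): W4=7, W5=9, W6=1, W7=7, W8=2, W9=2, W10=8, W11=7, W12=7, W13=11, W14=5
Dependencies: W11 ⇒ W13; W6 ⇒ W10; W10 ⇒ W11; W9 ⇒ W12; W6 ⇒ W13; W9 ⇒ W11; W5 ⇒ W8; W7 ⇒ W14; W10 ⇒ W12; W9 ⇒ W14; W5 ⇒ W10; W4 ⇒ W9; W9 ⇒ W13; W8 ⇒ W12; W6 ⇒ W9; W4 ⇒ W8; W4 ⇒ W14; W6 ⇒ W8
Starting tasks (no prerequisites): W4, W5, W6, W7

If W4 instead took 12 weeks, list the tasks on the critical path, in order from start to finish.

W5, W10, W11, W13

Baseline: W5→W10→W11→W13 = 9+8+7+11 = 35 → 35 weeks.
W4 is off the critical path — its longest chain is 27 weeks, giving 8 of slack.
That remains the longest chain; total 35 weeks.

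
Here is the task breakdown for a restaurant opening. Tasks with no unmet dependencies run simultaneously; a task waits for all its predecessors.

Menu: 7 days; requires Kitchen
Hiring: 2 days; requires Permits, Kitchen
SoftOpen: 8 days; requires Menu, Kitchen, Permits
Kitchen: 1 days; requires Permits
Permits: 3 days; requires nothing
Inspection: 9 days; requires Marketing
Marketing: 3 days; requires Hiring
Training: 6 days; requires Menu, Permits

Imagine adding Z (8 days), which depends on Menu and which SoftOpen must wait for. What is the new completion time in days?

27

Originally the job takes 19 days.
With Z inserted, SoftOpen now waits for max(Menu, Kitchen, Permits, Z).
New critical path: Permits→Kitchen→Menu→Z→SoftOpen = 3+1+7+8+8 = 27 ⇒ 27 days.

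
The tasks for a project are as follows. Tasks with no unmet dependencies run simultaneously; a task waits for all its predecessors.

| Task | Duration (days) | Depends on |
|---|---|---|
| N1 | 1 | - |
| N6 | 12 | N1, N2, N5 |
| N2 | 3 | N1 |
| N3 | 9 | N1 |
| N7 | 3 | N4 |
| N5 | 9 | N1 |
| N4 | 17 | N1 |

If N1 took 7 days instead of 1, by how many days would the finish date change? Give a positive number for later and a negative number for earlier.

6

As given, the longest chain is N1→N5→N6 = 1+9+12 = 22, so the finish is 22 days.
Since N1 is critical, the +6 change carries straight to that chain (now 28 days).
That remains the longest chain; total 28 days.
Change in finish: 28 − 22 = +6 days.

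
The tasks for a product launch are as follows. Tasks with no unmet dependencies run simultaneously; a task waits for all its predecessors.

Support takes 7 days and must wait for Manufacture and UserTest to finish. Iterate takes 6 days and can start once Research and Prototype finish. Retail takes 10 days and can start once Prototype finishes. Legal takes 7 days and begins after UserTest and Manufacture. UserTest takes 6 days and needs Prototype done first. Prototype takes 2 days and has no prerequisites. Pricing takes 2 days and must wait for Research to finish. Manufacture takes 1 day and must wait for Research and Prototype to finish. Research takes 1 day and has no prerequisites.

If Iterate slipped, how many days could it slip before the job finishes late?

7

Critical path: Prototype→UserTest→Support = 2+6+7 = 15, so the finish is 15 days.
The longest chain containing Iterate totals 8 days.
Float = 15 − 8 = 7.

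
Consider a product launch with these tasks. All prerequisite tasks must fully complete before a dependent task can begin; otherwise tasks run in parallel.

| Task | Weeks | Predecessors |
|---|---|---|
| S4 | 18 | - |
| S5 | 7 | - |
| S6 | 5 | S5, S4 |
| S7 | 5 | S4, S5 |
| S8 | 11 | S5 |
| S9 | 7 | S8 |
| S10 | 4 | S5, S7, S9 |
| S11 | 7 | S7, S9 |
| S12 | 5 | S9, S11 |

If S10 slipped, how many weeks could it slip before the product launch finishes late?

The longest chain is S5→S8→S9→S11→S12 = 7+11+7+7+5 = 37; overall finish 37 weeks.
The longest chain containing S10 totals 29 weeks.
So S10 can slip 37 − 29 = 8 weeks.

8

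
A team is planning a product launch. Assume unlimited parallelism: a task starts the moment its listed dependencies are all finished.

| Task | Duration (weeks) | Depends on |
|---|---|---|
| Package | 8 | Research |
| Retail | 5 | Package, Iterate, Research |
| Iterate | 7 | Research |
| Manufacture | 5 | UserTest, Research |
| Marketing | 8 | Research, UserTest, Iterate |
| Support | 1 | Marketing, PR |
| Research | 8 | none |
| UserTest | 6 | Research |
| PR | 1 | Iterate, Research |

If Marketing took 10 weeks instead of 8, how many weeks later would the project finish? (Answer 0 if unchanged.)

As given, the longest chain is Research→Iterate→Marketing→Support = 8+7+8+1 = 24, so the finish is 24 weeks.
Marketing lies on that path, so at 10 weeks the path becomes 26 weeks.
No other chain overtakes it, so the finish is 26 weeks.
Change in finish: 26 − 24 = +2 weeks.

2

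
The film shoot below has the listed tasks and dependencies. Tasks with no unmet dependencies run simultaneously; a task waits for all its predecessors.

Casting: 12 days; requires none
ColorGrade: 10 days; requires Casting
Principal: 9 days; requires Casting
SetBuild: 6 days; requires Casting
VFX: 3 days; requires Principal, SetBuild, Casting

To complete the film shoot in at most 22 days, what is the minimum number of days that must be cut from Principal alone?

Current finish: 24 days; target: 22.
Principal is on every critical path, so each day cut from Principal cuts the finish by one (this holds down to a finish of 22).
Need 24 − 22 = 2 days off Principal → Principal becomes 7 days, finish becomes 22.

2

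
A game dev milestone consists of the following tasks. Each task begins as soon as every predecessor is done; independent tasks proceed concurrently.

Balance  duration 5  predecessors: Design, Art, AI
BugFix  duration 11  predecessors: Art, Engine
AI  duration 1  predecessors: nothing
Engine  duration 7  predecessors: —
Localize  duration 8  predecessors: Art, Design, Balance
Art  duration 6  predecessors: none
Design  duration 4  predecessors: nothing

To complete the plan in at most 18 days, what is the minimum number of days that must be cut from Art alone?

Current finish: 19 days; target: 18.
Art is on every critical path, so each day cut from Art cuts the finish by one (this holds down to a finish of 18).
Need 19 − 18 = 1 day off Art → Art becomes 5 days, finish becomes 18.

1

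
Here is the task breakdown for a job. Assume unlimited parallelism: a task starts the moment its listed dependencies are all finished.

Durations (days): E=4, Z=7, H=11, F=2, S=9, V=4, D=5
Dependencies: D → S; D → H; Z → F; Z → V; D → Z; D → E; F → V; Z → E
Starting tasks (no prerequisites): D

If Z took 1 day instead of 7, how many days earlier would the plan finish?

Critical path before the change: D→Z→F→V = 5+7+2+4 = 18 giving 18 days.
Z lies on that path, so at 1 day the path becomes 12 days.
The binding chain switches to D→H = 5+11 = 16; finish 16 days.
Change in finish: 16 − 18 = -2 days.

2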